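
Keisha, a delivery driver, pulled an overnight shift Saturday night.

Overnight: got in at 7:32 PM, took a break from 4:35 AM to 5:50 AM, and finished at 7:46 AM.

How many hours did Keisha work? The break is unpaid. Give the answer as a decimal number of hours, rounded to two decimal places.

10.98 hours

Overnight: 7:32 PM → midnight = 4 h 28 min; midnight → 7:46 AM = 7 h 46 min; span 12 h 14 min; less 75 min break → 10 h 59 min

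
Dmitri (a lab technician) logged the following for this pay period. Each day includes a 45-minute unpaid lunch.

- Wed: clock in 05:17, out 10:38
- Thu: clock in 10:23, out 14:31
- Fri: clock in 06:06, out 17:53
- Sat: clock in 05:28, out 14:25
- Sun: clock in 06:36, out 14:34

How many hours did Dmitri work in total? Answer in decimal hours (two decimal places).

Wed: 05:17–10:38 = 5 h 21 min; less 45 min break → 4 h 36 min
Thu: 10:23–14:31 = 4 h 8 min; less 45 min break → 3 h 23 min
Fri: 06:06–17:53 = 11 h 47 min; less 45 min break → 11 h 2 min
Sat: 05:28–14:25 = 8 h 57 min; less 45 min break → 8 h 12 min
Sun: 06:36–14:34 = 7 h 58 min; less 45 min break → 7 h 13 min
Total: 4 h 36 min + 3 h 23 min + 11 h 2 min + 8 h 12 min + 7 h 13 min = 34 h 26 min.

34.43 hours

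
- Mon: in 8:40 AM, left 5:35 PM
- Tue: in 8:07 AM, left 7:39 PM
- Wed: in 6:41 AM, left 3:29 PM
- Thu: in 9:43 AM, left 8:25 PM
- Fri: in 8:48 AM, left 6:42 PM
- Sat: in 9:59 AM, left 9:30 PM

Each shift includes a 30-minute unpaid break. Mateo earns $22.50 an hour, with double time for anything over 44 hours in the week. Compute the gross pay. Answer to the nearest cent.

$1636.50

Mon: 8:40 AM–5:35 PM = 8 h 55 min; less 30 min break → 8 h 25 min
Tue: 8:07 AM–7:39 PM = 11 h 32 min; less 30 min break → 11 h 2 min
Wed: 6:41 AM–3:29 PM = 8 h 48 min; less 30 min break → 8 h 18 min
Thu: 9:43 AM–8:25 PM = 10 h 42 min; less 30 min break → 10 h 12 min
Fri: 8:48 AM–6:42 PM = 9 h 54 min; less 30 min break → 9 h 24 min
Sat: 9:59 AM–9:30 PM = 11 h 31 min; less 30 min break → 11 h 1 min
Total worked: 58 h 22 min = 3502 min.
Regular 44 h 0 min = 2640 min at $22.50/h; overtime 14 h 22 min = 862 min at $45.00/h.
Pay = (2640 × $22.50 + 862 × $45.00) ÷ 60 = $1636.50.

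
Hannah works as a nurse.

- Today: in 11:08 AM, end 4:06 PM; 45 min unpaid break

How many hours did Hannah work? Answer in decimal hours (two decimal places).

Today: 11:08 AM–4:06 PM = 4 h 58 min; less 45 min break → 4 h 13 min

4.22 hours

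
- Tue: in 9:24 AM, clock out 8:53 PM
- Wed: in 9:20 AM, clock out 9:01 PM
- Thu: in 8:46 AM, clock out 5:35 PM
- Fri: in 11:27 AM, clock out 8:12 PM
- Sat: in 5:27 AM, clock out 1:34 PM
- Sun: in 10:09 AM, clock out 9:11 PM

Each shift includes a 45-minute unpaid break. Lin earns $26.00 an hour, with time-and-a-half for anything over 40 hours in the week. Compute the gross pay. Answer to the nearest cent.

$1639.95

Tue: 9:24 AM–8:53 PM = 11 h 29 min; less 45 min break → 10 h 44 min
Wed: 9:20 AM–9:01 PM = 11 h 41 min; less 45 min break → 10 h 56 min
Thu: 8:46 AM–5:35 PM = 8 h 49 min; less 45 min break → 8 h 4 min
Fri: 11:27 AM–8:12 PM = 8 h 45 min; less 45 min break → 8 h 0 min
Sat: 5:27 AM–1:34 PM = 8 h 7 min; less 45 min break → 7 h 22 min
Sun: 10:09 AM–9:11 PM = 11 h 2 min; less 45 min break → 10 h 17 min
Total worked: 55 h 23 min = 3323 min.
Regular 40 h 0 min = 2400 min at $26.00/h; overtime 15 h 23 min = 923 min at $39.00/h.
Pay = (2400 × $26.00 + 923 × $39.00) ÷ 60 = $1639.95.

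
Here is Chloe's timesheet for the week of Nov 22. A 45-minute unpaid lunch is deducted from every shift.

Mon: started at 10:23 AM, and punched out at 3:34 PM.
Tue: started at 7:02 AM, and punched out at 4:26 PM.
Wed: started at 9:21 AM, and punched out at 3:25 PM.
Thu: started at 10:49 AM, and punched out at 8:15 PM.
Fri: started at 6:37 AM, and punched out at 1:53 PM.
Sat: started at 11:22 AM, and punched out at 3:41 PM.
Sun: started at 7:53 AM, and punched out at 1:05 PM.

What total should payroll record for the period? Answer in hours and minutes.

41 h 37 min

Mon: 10:23 AM–3:34 PM = 5 h 11 min; less 45 min break → 4 h 26 min
Tue: 7:02 AM–4:26 PM = 9 h 24 min; less 45 min break → 8 h 39 min
Wed: 9:21 AM–3:25 PM = 6 h 4 min; less 45 min break → 5 h 19 min
Thu: 10:49 AM–8:15 PM = 9 h 26 min; less 45 min break → 8 h 41 min
Fri: 6:37 AM–1:53 PM = 7 h 16 min; less 45 min break → 6 h 31 min
Sat: 11:22 AM–3:41 PM = 4 h 19 min; less 45 min break → 3 h 34 min
Sun: 7:53 AM–1:05 PM = 5 h 12 min; less 45 min break → 4 h 27 min
Total: 4 h 26 min + 8 h 39 min + 5 h 19 min + 8 h 41 min + 6 h 31 min + 3 h 34 min + 4 h 27 min = 41 h 37 min.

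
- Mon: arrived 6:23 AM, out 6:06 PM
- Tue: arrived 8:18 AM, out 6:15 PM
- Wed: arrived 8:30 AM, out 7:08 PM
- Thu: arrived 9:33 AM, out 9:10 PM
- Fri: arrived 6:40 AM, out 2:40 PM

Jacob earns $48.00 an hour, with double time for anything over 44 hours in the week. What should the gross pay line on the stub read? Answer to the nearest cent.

Mon: 6:23 AM–6:06 PM = 11 h 43 min
Tue: 8:18 AM–6:15 PM = 9 h 57 min
Wed: 8:30 AM–7:08 PM = 10 h 38 min
Thu: 9:33 AM–9:10 PM = 11 h 37 min
Fri: 6:40 AM–2:40 PM = 8 h 0 min
Total worked: 51 h 55 min = 3115 min.
Regular 44 h 0 min = 2640 min at $48.00/h; overtime 7 h 55 min = 475 min at $96.00/h.
Pay = (2640 × $48.00 + 475 × $96.00) ÷ 60 = $2872.00.

$2872.00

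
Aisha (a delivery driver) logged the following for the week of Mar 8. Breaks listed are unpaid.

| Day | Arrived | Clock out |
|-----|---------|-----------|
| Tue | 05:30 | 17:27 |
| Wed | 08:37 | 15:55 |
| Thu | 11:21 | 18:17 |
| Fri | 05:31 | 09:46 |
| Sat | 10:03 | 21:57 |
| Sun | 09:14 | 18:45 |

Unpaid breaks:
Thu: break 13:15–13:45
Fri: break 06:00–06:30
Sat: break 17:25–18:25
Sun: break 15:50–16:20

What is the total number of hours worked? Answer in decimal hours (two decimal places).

49.35 hours

Tue: 05:30–17:27 = 11 h 57 min
Wed: 08:37–15:55 = 7 h 18 min
Thu: 11:21–18:17 = 6 h 56 min; less 30 min break → 6 h 26 min
Fri: 05:31–09:46 = 4 h 15 min; less 30 min break → 3 h 45 min
Sat: 10:03–21:57 = 11 h 54 min; less 60 min break → 10 h 54 min
Sun: 09:14–18:45 = 9 h 31 min; less 30 min break → 9 h 1 min
Total: 11 h 57 min + 7 h 18 min + 6 h 26 min + 3 h 45 min + 10 h 54 min + 9 h 1 min = 49 h 21 min.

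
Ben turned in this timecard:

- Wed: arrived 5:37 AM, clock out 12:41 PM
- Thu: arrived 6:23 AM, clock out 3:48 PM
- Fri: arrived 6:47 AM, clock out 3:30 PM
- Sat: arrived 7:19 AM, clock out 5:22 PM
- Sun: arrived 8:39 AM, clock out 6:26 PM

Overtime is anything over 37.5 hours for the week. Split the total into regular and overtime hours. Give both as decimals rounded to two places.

Wed: 5:37 AM–12:41 PM = 7 h 4 min
Thu: 6:23 AM–3:48 PM = 9 h 25 min
Fri: 6:47 AM–3:30 PM = 8 h 43 min
Sat: 7:19 AM–5:22 PM = 10 h 3 min
Sun: 8:39 AM–6:26 PM = 9 h 47 min
Total worked: 45 h 2 min = 45.03 h.
Threshold 37.5 h → overtime 7 h 32 min, regular 37 h 30 min.

Regular 37.50 hours, overtime 7.53 hours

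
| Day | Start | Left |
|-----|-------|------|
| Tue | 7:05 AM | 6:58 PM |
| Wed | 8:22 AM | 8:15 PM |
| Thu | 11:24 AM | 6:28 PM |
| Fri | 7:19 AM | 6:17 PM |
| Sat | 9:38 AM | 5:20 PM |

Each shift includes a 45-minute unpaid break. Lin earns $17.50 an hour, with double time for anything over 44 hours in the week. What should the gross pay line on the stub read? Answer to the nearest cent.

$831.25

Tue: 7:05 AM–6:58 PM = 11 h 53 min; less 45 min break → 11 h 8 min
Wed: 8:22 AM–8:15 PM = 11 h 53 min; less 45 min break → 11 h 8 min
Thu: 11:24 AM–6:28 PM = 7 h 4 min; less 45 min break → 6 h 19 min
Fri: 7:19 AM–6:17 PM = 10 h 58 min; less 45 min break → 10 h 13 min
Sat: 9:38 AM–5:20 PM = 7 h 42 min; less 45 min break → 6 h 57 min
Total worked: 45 h 45 min = 2745 min.
Regular 44 h 0 min = 2640 min at $17.50/h; overtime 1 h 45 min = 105 min at $35.00/h.
Pay = (2640 × $17.50 + 105 × $35.00) ÷ 60 = $831.25.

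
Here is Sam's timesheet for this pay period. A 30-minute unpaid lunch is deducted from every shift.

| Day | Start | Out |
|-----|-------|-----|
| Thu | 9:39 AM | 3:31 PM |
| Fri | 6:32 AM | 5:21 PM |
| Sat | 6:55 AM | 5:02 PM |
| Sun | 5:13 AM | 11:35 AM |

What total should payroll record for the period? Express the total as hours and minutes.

31 h 10 min

Thu: 9:39 AM–3:31 PM = 5 h 52 min; less 30 min break → 5 h 22 min
Fri: 6:32 AM–5:21 PM = 10 h 49 min; less 30 min break → 10 h 19 min
Sat: 6:55 AM–5:02 PM = 10 h 7 min; less 30 min break → 9 h 37 min
Sun: 5:13 AM–11:35 AM = 6 h 22 min; less 30 min break → 5 h 52 min
Total: 5 h 22 min + 10 h 19 min + 9 h 37 min + 5 h 52 min = 31 h 10 min.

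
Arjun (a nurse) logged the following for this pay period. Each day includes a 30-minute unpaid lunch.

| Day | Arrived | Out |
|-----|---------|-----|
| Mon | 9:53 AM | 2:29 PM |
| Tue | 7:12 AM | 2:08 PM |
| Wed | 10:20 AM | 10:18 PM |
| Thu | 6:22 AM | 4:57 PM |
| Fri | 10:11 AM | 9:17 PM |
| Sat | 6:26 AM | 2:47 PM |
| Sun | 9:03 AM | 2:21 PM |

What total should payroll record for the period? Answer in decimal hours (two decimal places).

55.33 hours

Mon: 9:53 AM–2:29 PM = 4 h 36 min; less 30 min break → 4 h 6 min
Tue: 7:12 AM–2:08 PM = 6 h 56 min; less 30 min break → 6 h 26 min
Wed: 10:20 AM–10:18 PM = 11 h 58 min; less 30 min break → 11 h 28 min
Thu: 6:22 AM–4:57 PM = 10 h 35 min; less 30 min break → 10 h 5 min
Fri: 10:11 AM–9:17 PM = 11 h 6 min; less 30 min break → 10 h 36 min
Sat: 6:26 AM–2:47 PM = 8 h 21 min; less 30 min break → 7 h 51 min
Sun: 9:03 AM–2:21 PM = 5 h 18 min; less 30 min break → 4 h 48 min
Total: 4 h 6 min + 6 h 26 min + 11 h 28 min + 10 h 5 min + 10 h 36 min + 7 h 51 min + 4 h 48 min = 55 h 20 min.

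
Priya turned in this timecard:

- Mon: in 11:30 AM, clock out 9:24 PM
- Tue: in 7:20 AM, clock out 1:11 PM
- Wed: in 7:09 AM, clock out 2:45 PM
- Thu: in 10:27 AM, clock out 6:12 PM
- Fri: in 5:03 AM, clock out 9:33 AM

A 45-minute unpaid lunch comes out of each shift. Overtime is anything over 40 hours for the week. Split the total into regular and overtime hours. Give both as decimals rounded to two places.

Mon: 11:30 AM–9:24 PM = 9 h 54 min; less 45 min break → 9 h 9 min
Tue: 7:20 AM–1:11 PM = 5 h 51 min; less 45 min break → 5 h 6 min
Wed: 7:09 AM–2:45 PM = 7 h 36 min; less 45 min break → 6 h 51 min
Thu: 10:27 AM–6:12 PM = 7 h 45 min; less 45 min break → 7 h 0 min
Fri: 5:03 AM–9:33 AM = 4 h 30 min; less 45 min break → 3 h 45 min
Total worked: 31 h 51 min = 31.85 h.
Threshold 40 h → overtime 0 h 0 min, regular 31 h 51 min.

Regular 31.85 hours, overtime 0.00 hours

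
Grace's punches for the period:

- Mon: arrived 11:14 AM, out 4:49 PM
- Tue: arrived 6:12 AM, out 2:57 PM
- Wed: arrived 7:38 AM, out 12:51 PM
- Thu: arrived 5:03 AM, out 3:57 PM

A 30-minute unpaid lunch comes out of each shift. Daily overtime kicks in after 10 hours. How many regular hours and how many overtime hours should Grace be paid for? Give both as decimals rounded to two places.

Mon: 11:14 AM–4:49 PM = 5 h 35 min; less 30 min break → 5 h 5 min
Tue: 6:12 AM–2:57 PM = 8 h 45 min; less 30 min break → 8 h 15 min
Wed: 7:38 AM–12:51 PM = 5 h 13 min; less 30 min break → 4 h 43 min
Thu: 5:03 AM–3:57 PM = 10 h 54 min; less 30 min break → 10 h 24 min
Mon reg 5 h 5 min / OT 0 h 0 min; Tue reg 8 h 15 min / OT 0 h 0 min; Wed reg 4 h 43 min / OT 0 h 0 min; Thu reg 10 h 0 min / OT 0 h 24 min.
Totals: regular 28 h 3 min, overtime 0 h 24 min.

Regular 28.05 hours, overtime 0.40 hours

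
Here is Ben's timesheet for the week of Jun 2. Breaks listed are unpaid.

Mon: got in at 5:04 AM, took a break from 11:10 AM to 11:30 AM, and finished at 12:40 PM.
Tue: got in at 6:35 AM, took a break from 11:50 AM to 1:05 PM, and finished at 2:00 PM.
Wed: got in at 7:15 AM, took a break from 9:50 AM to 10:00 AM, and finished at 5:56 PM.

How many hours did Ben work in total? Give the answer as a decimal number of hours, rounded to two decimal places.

Mon: 5:04 AM–12:40 PM = 7 h 36 min; less 20 min break → 7 h 16 min
Tue: 6:35 AM–2:00 PM = 7 h 25 min; less 75 min break → 6 h 10 min
Wed: 7:15 AM–5:56 PM = 10 h 41 min; less 10 min break → 10 h 31 min
Total: 7 h 16 min + 6 h 10 min + 10 h 31 min = 23 h 57 min.

23.95 hours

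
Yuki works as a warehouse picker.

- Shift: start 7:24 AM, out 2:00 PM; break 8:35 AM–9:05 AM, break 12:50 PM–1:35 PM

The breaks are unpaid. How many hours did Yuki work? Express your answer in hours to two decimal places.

Shift: 7:24 AM–2:00 PM = 6 h 36 min; less 75 min break → 5 h 21 min

5.35 hours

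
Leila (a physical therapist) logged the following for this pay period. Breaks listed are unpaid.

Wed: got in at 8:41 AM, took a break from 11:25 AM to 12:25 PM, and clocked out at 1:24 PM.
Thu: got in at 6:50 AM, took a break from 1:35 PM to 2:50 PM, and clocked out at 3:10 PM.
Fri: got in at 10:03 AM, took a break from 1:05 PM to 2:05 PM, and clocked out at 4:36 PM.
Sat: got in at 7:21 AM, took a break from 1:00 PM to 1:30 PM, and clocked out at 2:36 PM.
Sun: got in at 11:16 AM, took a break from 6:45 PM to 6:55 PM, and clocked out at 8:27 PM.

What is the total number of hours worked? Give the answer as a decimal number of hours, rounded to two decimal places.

Wed: 8:41 AM–1:24 PM = 4 h 43 min; less 60 min break → 3 h 43 min
Thu: 6:50 AM–3:10 PM = 8 h 20 min; less 75 min break → 7 h 5 min
Fri: 10:03 AM–4:36 PM = 6 h 33 min; less 60 min break → 5 h 33 min
Sat: 7:21 AM–2:36 PM = 7 h 15 min; less 30 min break → 6 h 45 min
Sun: 11:16 AM–8:27 PM = 9 h 11 min; less 10 min break → 9 h 1 min
Total: 3 h 43 min + 7 h 5 min + 5 h 33 min + 6 h 45 min + 9 h 1 min = 32 h 7 min.

32.12 hours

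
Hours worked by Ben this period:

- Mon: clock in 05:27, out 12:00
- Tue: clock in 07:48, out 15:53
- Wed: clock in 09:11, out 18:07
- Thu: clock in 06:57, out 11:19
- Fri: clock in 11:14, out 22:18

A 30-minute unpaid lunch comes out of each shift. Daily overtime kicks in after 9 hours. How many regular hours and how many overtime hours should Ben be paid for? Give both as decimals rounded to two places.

Mon: 05:27–12:00 = 6 h 33 min; less 30 min break → 6 h 3 min
Tue: 07:48–15:53 = 8 h 5 min; less 30 min break → 7 h 35 min
Wed: 09:11–18:07 = 8 h 56 min; less 30 min break → 8 h 26 min
Thu: 06:57–11:19 = 4 h 22 min; less 30 min break → 3 h 52 min
Fri: 11:14–22:18 = 11 h 4 min; less 30 min break → 10 h 34 min
Mon reg 6 h 3 min / OT 0 h 0 min; Tue reg 7 h 35 min / OT 0 h 0 min; Wed reg 8 h 26 min / OT 0 h 0 min; Thu reg 3 h 52 min / OT 0 h 0 min; Fri reg 9 h 0 min / OT 1 h 34 min.
Totals: regular 34 h 56 min, overtime 1 h 34 min.

Regular 34.93 hours, overtime 1.57 hours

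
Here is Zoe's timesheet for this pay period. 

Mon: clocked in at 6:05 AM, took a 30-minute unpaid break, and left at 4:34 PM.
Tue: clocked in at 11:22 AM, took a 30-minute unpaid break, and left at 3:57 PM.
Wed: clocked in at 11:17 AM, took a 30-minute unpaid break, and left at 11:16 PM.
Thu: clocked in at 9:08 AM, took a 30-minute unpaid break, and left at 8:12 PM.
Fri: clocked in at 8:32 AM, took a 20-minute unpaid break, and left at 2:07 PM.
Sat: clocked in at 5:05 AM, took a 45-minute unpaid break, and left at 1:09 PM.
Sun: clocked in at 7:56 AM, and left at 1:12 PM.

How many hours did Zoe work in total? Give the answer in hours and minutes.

53 h 57 min

Mon: 6:05 AM–4:34 PM = 10 h 29 min; less 30 min break → 9 h 59 min
Tue: 11:22 AM–3:57 PM = 4 h 35 min; less 30 min break → 4 h 5 min
Wed: 11:17 AM–11:16 PM = 11 h 59 min; less 30 min break → 11 h 29 min
Thu: 9:08 AM–8:12 PM = 11 h 4 min; less 30 min break → 10 h 34 min
Fri: 8:32 AM–2:07 PM = 5 h 35 min; less 20 min break → 5 h 15 min
Sat: 5:05 AM–1:09 PM = 8 h 4 min; less 45 min break → 7 h 19 min
Sun: 7:56 AM–1:12 PM = 5 h 16 min
Total: 9 h 59 min + 4 h 5 min + 11 h 29 min + 10 h 34 min + 5 h 15 min + 7 h 19 min + 5 h 16 min = 53 h 57 min.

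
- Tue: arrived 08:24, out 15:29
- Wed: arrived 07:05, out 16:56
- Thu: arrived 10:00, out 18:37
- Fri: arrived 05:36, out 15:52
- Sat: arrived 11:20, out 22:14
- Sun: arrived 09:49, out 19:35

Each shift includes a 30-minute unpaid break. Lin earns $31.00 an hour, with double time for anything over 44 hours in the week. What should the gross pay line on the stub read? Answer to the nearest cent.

$1951.97

Tue: 08:24–15:29 = 7 h 5 min; less 30 min break → 6 h 35 min
Wed: 07:05–16:56 = 9 h 51 min; less 30 min break → 9 h 21 min
Thu: 10:00–18:37 = 8 h 37 min; less 30 min break → 8 h 7 min
Fri: 05:36–15:52 = 10 h 16 min; less 30 min break → 9 h 46 min
Sat: 11:20–22:14 = 10 h 54 min; less 30 min break → 10 h 24 min
Sun: 09:49–19:35 = 9 h 46 min; less 30 min break → 9 h 16 min
Total worked: 53 h 29 min = 3209 min.
Regular 44 h 0 min = 2640 min at $31.00/h; overtime 9 h 29 min = 569 min at $62.00/h.
Pay = (2640 × $31.00 + 569 × $62.00) ÷ 60 = $1951.97.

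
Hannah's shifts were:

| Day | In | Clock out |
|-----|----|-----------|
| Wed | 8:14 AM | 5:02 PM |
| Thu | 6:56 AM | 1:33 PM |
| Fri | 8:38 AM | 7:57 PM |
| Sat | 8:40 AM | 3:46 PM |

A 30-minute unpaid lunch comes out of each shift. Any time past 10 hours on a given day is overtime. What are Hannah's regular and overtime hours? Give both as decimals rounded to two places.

Regular 31.02 hours, overtime 0.82 hours

Wed: 8:14 AM–5:02 PM = 8 h 48 min; less 30 min break → 8 h 18 min
Thu: 6:56 AM–1:33 PM = 6 h 37 min; less 30 min break → 6 h 7 min
Fri: 8:38 AM–7:57 PM = 11 h 19 min; less 30 min break → 10 h 49 min
Sat: 8:40 AM–3:46 PM = 7 h 6 min; less 30 min break → 6 h 36 min
Wed reg 8 h 18 min / OT 0 h 0 min; Thu reg 6 h 7 min / OT 0 h 0 min; Fri reg 10 h 0 min / OT 0 h 49 min; Sat reg 6 h 36 min / OT 0 h 0 min.
Totals: regular 31 h 1 min, overtime 0 h 49 min.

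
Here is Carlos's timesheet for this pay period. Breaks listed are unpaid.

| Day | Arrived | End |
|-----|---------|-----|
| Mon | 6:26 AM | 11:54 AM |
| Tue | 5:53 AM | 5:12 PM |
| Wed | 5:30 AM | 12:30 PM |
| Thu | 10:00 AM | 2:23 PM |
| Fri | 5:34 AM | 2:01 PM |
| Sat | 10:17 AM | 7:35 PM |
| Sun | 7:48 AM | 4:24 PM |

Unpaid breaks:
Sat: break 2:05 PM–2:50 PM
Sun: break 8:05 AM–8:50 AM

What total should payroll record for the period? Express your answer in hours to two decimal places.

Mon: 6:26 AM–11:54 AM = 5 h 28 min
Tue: 5:53 AM–5:12 PM = 11 h 19 min
Wed: 5:30 AM–12:30 PM = 7 h 0 min
Thu: 10:00 AM–2:23 PM = 4 h 23 min
Fri: 5:34 AM–2:01 PM = 8 h 27 min
Sat: 10:17 AM–7:35 PM = 9 h 18 min; less 45 min break → 8 h 33 min
Sun: 7:48 AM–4:24 PM = 8 h 36 min; less 45 min break → 7 h 51 min
Total: 5 h 28 min + 11 h 19 min + 7 h 0 min + 4 h 23 min + 8 h 27 min + 8 h 33 min + 7 h 51 min = 53 h 1 min.

53.02 hours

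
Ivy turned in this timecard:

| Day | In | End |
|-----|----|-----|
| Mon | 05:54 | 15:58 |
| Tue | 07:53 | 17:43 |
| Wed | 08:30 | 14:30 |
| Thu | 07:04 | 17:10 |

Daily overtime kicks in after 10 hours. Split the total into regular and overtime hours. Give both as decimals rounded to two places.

Regular 35.83 hours, overtime 0.17 hours

Mon: 05:54–15:58 = 10 h 4 min
Tue: 07:53–17:43 = 9 h 50 min
Wed: 08:30–14:30 = 6 h 0 min
Thu: 07:04–17:10 = 10 h 6 min
Mon reg 10 h 0 min / OT 0 h 4 min; Tue reg 9 h 50 min / OT 0 h 0 min; Wed reg 6 h 0 min / OT 0 h 0 min; Thu reg 10 h 0 min / OT 0 h 6 min.
Totals: regular 35 h 50 min, overtime 0 h 10 min.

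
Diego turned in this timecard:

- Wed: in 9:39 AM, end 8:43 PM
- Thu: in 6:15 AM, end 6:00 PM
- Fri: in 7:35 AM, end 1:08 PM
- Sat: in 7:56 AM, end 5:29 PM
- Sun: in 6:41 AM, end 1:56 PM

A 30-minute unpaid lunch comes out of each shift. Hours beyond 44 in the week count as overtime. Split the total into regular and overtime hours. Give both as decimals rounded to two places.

Regular 42.67 hours, overtime 0.00 hours

Wed: 9:39 AM–8:43 PM = 11 h 4 min; less 30 min break → 10 h 34 min
Thu: 6:15 AM–6:00 PM = 11 h 45 min; less 30 min break → 11 h 15 min
Fri: 7:35 AM–1:08 PM = 5 h 33 min; less 30 min break → 5 h 3 min
Sat: 7:56 AM–5:29 PM = 9 h 33 min; less 30 min break → 9 h 3 min
Sun: 6:41 AM–1:56 PM = 7 h 15 min; less 30 min break → 6 h 45 min
Total worked: 42 h 40 min = 42.67 h.
Threshold 44 h → overtime 0 h 0 min, regular 42 h 40 min.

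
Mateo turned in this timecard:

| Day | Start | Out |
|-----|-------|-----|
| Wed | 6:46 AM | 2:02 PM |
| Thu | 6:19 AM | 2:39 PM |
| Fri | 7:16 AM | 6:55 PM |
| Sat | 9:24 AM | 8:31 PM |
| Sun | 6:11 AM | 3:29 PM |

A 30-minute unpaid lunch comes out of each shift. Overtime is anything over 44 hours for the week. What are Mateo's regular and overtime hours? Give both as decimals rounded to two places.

Wed: 6:46 AM–2:02 PM = 7 h 16 min; less 30 min break → 6 h 46 min
Thu: 6:19 AM–2:39 PM = 8 h 20 min; less 30 min break → 7 h 50 min
Fri: 7:16 AM–6:55 PM = 11 h 39 min; less 30 min break → 11 h 9 min
Sat: 9:24 AM–8:31 PM = 11 h 7 min; less 30 min break → 10 h 37 min
Sun: 6:11 AM–3:29 PM = 9 h 18 min; less 30 min break → 8 h 48 min
Total worked: 45 h 10 min = 45.17 h.
Threshold 44 h → overtime 1 h 10 min, regular 44 h 0 min.

Regular 44.00 hours, overtime 1.17 hours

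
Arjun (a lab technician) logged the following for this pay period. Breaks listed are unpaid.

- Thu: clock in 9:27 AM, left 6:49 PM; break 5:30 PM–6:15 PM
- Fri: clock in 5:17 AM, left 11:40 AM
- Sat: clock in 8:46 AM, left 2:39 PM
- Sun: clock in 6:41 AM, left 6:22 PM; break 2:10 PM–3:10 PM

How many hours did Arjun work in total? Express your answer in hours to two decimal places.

31.57 hours

Thu: 9:27 AM–6:49 PM = 9 h 22 min; less 45 min break → 8 h 37 min
Fri: 5:17 AM–11:40 AM = 6 h 23 min
Sat: 8:46 AM–2:39 PM = 5 h 53 min
Sun: 6:41 AM–6:22 PM = 11 h 41 min; less 60 min break → 10 h 41 min
Total: 8 h 37 min + 6 h 23 min + 5 h 53 min + 10 h 41 min = 31 h 34 min.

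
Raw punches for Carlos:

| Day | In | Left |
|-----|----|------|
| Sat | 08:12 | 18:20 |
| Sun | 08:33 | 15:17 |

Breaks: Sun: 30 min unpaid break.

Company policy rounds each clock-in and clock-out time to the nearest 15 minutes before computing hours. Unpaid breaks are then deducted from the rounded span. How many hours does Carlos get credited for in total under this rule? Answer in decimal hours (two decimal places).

Sat: in 08:12→08:15, out 18:20→18:15; 10 h 0 min
Sun: in 08:33→08:30, out 15:17→15:15; 6 h 45 min − 30 min = 6 h 15 min
Total credited: 16 h 15 min.

16.25 hours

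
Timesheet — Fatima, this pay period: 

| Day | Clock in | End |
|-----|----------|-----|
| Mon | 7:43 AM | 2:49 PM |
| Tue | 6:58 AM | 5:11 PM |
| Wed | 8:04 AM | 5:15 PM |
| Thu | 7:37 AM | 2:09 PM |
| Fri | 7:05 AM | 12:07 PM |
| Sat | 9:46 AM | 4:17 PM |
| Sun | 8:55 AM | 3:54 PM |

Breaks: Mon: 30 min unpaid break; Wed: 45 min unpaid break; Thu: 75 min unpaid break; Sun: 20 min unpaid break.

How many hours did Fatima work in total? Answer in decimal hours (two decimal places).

Mon: 7:43 AM–2:49 PM = 7 h 6 min; less 30 min break → 6 h 36 min
Tue: 6:58 AM–5:11 PM = 10 h 13 min
Wed: 8:04 AM–5:15 PM = 9 h 11 min; less 45 min break → 8 h 26 min
Thu: 7:37 AM–2:09 PM = 6 h 32 min; less 75 min break → 5 h 17 min
Fri: 7:05 AM–12:07 PM = 5 h 2 min
Sat: 9:46 AM–4:17 PM = 6 h 31 min
Sun: 8:55 AM–3:54 PM = 6 h 59 min; less 20 min break → 6 h 39 min
Total: 6 h 36 min + 10 h 13 min + 8 h 26 min + 5 h 17 min + 5 h 2 min + 6 h 31 min + 6 h 39 min = 48 h 44 min.

48.73 hours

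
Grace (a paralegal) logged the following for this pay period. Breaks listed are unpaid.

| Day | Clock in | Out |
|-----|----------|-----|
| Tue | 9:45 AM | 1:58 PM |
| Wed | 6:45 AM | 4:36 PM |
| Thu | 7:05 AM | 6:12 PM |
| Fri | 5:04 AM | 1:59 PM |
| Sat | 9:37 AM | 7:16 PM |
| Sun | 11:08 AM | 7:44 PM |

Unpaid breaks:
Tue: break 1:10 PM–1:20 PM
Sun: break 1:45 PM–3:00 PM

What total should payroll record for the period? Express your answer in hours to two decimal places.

50.93 hours

Tue: 9:45 AM–1:58 PM = 4 h 13 min; less 10 min break → 4 h 3 min
Wed: 6:45 AM–4:36 PM = 9 h 51 min
Thu: 7:05 AM–6:12 PM = 11 h 7 min
Fri: 5:04 AM–1:59 PM = 8 h 55 min
Sat: 9:37 AM–7:16 PM = 9 h 39 min
Sun: 11:08 AM–7:44 PM = 8 h 36 min; less 75 min break → 7 h 21 min
Total: 4 h 3 min + 9 h 51 min + 11 h 7 min + 8 h 55 min + 9 h 39 min + 7 h 21 min = 50 h 56 min.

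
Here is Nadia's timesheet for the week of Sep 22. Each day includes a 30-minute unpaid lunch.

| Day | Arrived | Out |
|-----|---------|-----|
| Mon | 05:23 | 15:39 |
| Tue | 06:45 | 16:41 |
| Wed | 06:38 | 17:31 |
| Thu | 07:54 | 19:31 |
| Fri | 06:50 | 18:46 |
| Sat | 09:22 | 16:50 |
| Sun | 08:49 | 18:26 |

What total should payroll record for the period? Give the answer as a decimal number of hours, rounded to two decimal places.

Mon: 05:23–15:39 = 10 h 16 min; less 30 min break → 9 h 46 min
Tue: 06:45–16:41 = 9 h 56 min; less 30 min break → 9 h 26 min
Wed: 06:38–17:31 = 10 h 53 min; less 30 min break → 10 h 23 min
Thu: 07:54–19:31 = 11 h 37 min; less 30 min break → 11 h 7 min
Fri: 06:50–18:46 = 11 h 56 min; less 30 min break → 11 h 26 min
Sat: 09:22–16:50 = 7 h 28 min; less 30 min break → 6 h 58 min
Sun: 08:49–18:26 = 9 h 37 min; less 30 min break → 9 h 7 min
Total: 9 h 46 min + 9 h 26 min + 10 h 23 min + 11 h 7 min + 11 h 26 min + 6 h 58 min + 9 h 7 min = 68 h 13 min.

68.22 hours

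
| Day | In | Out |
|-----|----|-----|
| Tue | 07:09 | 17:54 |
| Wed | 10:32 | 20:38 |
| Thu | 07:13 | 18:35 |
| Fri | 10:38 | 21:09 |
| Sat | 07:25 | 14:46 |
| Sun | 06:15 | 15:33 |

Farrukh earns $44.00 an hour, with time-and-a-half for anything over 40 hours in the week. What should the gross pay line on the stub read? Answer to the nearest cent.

Tue: 07:09–17:54 = 10 h 45 min
Wed: 10:32–20:38 = 10 h 6 min
Thu: 07:13–18:35 = 11 h 22 min
Fri: 10:38–21:09 = 10 h 31 min
Sat: 07:25–14:46 = 7 h 21 min
Sun: 06:15–15:33 = 9 h 18 min
Total worked: 59 h 23 min = 3563 min.
Regular 40 h 0 min = 2400 min at $44.00/h; overtime 19 h 23 min = 1163 min at $66.00/h.
Pay = (2400 × $44.00 + 1163 × $66.00) ÷ 60 = $3039.30.

$3039.30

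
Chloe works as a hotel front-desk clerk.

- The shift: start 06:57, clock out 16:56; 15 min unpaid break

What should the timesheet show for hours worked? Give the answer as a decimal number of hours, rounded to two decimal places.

The shift: 06:57–16:56 = 9 h 59 min; less 15 min break → 9 h 44 min

9.73 hours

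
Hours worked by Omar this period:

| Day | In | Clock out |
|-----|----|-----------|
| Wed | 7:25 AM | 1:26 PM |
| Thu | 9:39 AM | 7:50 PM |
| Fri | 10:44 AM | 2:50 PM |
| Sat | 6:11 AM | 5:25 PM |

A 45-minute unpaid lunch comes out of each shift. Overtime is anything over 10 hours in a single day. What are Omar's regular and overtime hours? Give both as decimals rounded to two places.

Regular 28.05 hours, overtime 0.48 hours

Wed: 7:25 AM–1:26 PM = 6 h 1 min; less 45 min break → 5 h 16 min
Thu: 9:39 AM–7:50 PM = 10 h 11 min; less 45 min break → 9 h 26 min
Fri: 10:44 AM–2:50 PM = 4 h 6 min; less 45 min break → 3 h 21 min
Sat: 6:11 AM–5:25 PM = 11 h 14 min; less 45 min break → 10 h 29 min
Wed reg 5 h 16 min / OT 0 h 0 min; Thu reg 9 h 26 min / OT 0 h 0 min; Fri reg 3 h 21 min / OT 0 h 0 min; Sat reg 10 h 0 min / OT 0 h 29 min.
Totals: regular 28 h 3 min, overtime 0 h 29 min.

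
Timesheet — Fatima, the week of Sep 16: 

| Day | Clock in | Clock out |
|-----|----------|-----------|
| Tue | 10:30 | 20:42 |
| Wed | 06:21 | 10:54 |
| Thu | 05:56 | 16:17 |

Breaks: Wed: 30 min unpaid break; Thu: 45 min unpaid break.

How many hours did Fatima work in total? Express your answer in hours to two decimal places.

Tue: 10:30–20:42 = 10 h 12 min
Wed: 06:21–10:54 = 4 h 33 min; less 30 min break → 4 h 3 min
Thu: 05:56–16:17 = 10 h 21 min; less 45 min break → 9 h 36 min
Total: 10 h 12 min + 4 h 3 min + 9 h 36 min = 23 h 51 min.

23.85 hours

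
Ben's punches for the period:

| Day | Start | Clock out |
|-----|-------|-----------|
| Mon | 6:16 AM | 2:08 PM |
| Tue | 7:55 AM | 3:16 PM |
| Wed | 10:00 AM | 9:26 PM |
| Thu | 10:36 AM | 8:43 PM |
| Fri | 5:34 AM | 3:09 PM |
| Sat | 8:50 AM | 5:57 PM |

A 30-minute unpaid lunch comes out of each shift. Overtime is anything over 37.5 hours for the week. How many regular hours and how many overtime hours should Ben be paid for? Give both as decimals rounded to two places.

Regular 37.50 hours, overtime 14.97 hours

Mon: 6:16 AM–2:08 PM = 7 h 52 min; less 30 min break → 7 h 22 min
Tue: 7:55 AM–3:16 PM = 7 h 21 min; less 30 min break → 6 h 51 min
Wed: 10:00 AM–9:26 PM = 11 h 26 min; less 30 min break → 10 h 56 min
Thu: 10:36 AM–8:43 PM = 10 h 7 min; less 30 min break → 9 h 37 min
Fri: 5:34 AM–3:09 PM = 9 h 35 min; less 30 min break → 9 h 5 min
Sat: 8:50 AM–5:57 PM = 9 h 7 min; less 30 min break → 8 h 37 min
Total worked: 52 h 28 min = 52.47 h.
Threshold 37.5 h → overtime 14 h 58 min, regular 37 h 30 min.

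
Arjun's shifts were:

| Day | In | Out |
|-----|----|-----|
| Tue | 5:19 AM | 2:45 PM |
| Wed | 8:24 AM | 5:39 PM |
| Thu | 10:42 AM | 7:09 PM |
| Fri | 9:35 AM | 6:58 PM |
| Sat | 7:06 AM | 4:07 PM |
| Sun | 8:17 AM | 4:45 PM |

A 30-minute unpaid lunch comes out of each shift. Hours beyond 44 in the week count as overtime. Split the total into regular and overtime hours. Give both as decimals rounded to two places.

Tue: 5:19 AM–2:45 PM = 9 h 26 min; less 30 min break → 8 h 56 min
Wed: 8:24 AM–5:39 PM = 9 h 15 min; less 30 min break → 8 h 45 min
Thu: 10:42 AM–7:09 PM = 8 h 27 min; less 30 min break → 7 h 57 min
Fri: 9:35 AM–6:58 PM = 9 h 23 min; less 30 min break → 8 h 53 min
Sat: 7:06 AM–4:07 PM = 9 h 1 min; less 30 min break → 8 h 31 min
Sun: 8:17 AM–4:45 PM = 8 h 28 min; less 30 min break → 7 h 58 min
Total worked: 51 h 0 min = 51.00 h.
Threshold 44 h → overtime 7 h 0 min, regular 44 h 0 min.

Regular 44.00 hours, overtime 7.00 hours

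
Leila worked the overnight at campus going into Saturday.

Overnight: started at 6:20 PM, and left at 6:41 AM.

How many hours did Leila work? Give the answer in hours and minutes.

Overnight: 6:20 PM → midnight = 5 h 40 min; midnight → 6:41 AM = 6 h 41 min; span 12 h 21 min

12 h 21 min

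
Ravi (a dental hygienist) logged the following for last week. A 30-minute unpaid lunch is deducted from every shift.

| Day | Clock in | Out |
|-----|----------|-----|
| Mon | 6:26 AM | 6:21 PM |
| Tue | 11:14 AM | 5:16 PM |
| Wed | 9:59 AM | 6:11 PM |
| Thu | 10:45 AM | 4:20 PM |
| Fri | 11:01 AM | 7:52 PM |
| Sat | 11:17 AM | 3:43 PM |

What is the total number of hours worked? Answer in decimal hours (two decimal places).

42.02 hours

Mon: 6:26 AM–6:21 PM = 11 h 55 min; less 30 min break → 11 h 25 min
Tue: 11:14 AM–5:16 PM = 6 h 2 min; less 30 min break → 5 h 32 min
Wed: 9:59 AM–6:11 PM = 8 h 12 min; less 30 min break → 7 h 42 min
Thu: 10:45 AM–4:20 PM = 5 h 35 min; less 30 min break → 5 h 5 min
Fri: 11:01 AM–7:52 PM = 8 h 51 min; less 30 min break → 8 h 21 min
Sat: 11:17 AM–3:43 PM = 4 h 26 min; less 30 min break → 3 h 56 min
Total: 11 h 25 min + 5 h 32 min + 7 h 42 min + 5 h 5 min + 8 h 21 min + 3 h 56 min = 42 h 1 min.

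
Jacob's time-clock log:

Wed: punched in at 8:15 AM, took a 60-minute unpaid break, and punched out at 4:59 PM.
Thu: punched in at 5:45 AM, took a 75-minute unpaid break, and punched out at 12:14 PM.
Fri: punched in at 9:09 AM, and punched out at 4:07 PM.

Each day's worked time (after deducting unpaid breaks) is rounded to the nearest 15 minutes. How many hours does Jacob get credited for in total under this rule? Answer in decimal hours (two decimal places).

Wed: 8:15 AM–4:59 PM = 8 h 44 min − 60 min = 7 h 44 min → rounds to 7 h 45 min
Thu: 5:45 AM–12:14 PM = 6 h 29 min − 75 min = 5 h 14 min → rounds to 5 h 15 min
Fri: 9:09 AM–4:07 PM = 6 h 58 min → rounds to 7 h 0 min
Total credited: 20 h 0 min.

20.00 hours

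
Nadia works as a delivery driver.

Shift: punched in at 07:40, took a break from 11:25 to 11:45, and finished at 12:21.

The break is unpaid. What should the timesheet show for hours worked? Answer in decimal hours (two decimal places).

Shift: 07:40–12:21 = 4 h 41 min; less 20 min break → 4 h 21 min

4.35 hours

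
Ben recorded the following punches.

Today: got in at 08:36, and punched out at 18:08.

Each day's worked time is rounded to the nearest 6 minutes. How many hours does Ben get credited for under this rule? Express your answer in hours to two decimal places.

Today: 08:36–18:08 = 9 h 32 min → rounds to 9 h 30 min

9.50 hours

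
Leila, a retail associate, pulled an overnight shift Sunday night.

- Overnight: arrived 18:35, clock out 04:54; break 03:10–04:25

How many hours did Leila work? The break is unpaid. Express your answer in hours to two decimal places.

9.07 hours

Overnight: 18:35 → midnight = 5 h 25 min; midnight → 04:54 = 4 h 54 min; span 10 h 19 min; less 75 min break → 9 h 4 min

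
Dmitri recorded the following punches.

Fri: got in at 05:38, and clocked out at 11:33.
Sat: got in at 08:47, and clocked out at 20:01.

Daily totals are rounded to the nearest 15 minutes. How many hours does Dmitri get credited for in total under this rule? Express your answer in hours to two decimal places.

Fri: 05:38–11:33 = 5 h 55 min → rounds to 6 h 0 min
Sat: 08:47–20:01 = 11 h 14 min → rounds to 11 h 15 min
Total credited: 17 h 15 min.

17.25 hours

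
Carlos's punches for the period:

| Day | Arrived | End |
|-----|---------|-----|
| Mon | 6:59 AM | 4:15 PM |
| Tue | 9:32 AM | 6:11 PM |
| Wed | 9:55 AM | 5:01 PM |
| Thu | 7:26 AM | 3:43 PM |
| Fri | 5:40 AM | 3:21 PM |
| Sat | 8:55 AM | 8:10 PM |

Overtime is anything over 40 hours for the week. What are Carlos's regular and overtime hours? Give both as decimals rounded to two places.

Regular 40.00 hours, overtime 14.23 hours

Mon: 6:59 AM–4:15 PM = 9 h 16 min
Tue: 9:32 AM–6:11 PM = 8 h 39 min
Wed: 9:55 AM–5:01 PM = 7 h 6 min
Thu: 7:26 AM–3:43 PM = 8 h 17 min
Fri: 5:40 AM–3:21 PM = 9 h 41 min
Sat: 8:55 AM–8:10 PM = 11 h 15 min
Total worked: 54 h 14 min = 54.23 h.
Threshold 40 h → overtime 14 h 14 min, regular 40 h 0 min.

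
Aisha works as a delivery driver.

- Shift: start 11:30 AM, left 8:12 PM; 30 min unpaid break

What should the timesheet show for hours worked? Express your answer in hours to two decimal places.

8.20 hours

Shift: 11:30 AM–8:12 PM = 8 h 42 min; less 30 min break → 8 h 12 min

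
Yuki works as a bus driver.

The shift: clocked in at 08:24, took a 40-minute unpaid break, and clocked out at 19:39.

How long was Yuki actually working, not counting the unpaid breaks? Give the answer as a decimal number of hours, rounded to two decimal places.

The shift: 08:24–19:39 = 11 h 15 min; less 40 min break → 10 h 35 min

10.58 hours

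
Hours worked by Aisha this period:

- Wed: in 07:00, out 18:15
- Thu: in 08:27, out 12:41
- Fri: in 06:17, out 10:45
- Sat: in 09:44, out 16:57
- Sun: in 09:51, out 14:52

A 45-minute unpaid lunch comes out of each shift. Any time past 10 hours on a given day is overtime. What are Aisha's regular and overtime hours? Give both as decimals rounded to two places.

Regular 27.93 hours, overtime 0.50 hours

Wed: 07:00–18:15 = 11 h 15 min; less 45 min break → 10 h 30 min
Thu: 08:27–12:41 = 4 h 14 min; less 45 min break → 3 h 29 min
Fri: 06:17–10:45 = 4 h 28 min; less 45 min break → 3 h 43 min
Sat: 09:44–16:57 = 7 h 13 min; less 45 min break → 6 h 28 min
Sun: 09:51–14:52 = 5 h 1 min; less 45 min break → 4 h 16 min
Wed reg 10 h 0 min / OT 0 h 30 min; Thu reg 3 h 29 min / OT 0 h 0 min; Fri reg 3 h 43 min / OT 0 h 0 min; Sat reg 6 h 28 min / OT 0 h 0 min; Sun reg 4 h 16 min / OT 0 h 0 min.
Totals: regular 27 h 56 min, overtime 0 h 30 min.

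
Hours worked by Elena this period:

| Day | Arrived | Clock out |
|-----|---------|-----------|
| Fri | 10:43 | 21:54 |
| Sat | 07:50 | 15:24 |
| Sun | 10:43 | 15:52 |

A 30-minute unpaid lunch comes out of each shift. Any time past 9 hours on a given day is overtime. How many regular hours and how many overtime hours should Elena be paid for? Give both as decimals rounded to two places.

Regular 20.72 hours, overtime 1.68 hours

Fri: 10:43–21:54 = 11 h 11 min; less 30 min break → 10 h 41 min
Sat: 07:50–15:24 = 7 h 34 min; less 30 min break → 7 h 4 min
Sun: 10:43–15:52 = 5 h 9 min; less 30 min break → 4 h 39 min
Fri reg 9 h 0 min / OT 1 h 41 min; Sat reg 7 h 4 min / OT 0 h 0 min; Sun reg 4 h 39 min / OT 0 h 0 min.
Totals: regular 20 h 43 min, overtime 1 h 41 min.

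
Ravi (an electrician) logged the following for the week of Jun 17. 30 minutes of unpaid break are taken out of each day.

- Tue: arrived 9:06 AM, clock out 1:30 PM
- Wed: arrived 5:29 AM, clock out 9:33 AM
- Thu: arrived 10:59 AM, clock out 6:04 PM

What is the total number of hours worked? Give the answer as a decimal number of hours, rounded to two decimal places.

14.05 hours

Tue: 9:06 AM–1:30 PM = 4 h 24 min; less 30 min break → 3 h 54 min
Wed: 5:29 AM–9:33 AM = 4 h 4 min; less 30 min break → 3 h 34 min
Thu: 10:59 AM–6:04 PM = 7 h 5 min; less 30 min break → 6 h 35 min
Total: 3 h 54 min + 3 h 34 min + 6 h 35 min = 14 h 3 min.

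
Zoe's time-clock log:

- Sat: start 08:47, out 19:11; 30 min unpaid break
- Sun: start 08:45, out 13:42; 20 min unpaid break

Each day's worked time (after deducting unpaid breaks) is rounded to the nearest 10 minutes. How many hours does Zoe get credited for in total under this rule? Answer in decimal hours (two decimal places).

14.50 hours

Sat: 08:47–19:11 = 10 h 24 min − 30 min = 9 h 54 min → rounds to 9 h 50 min
Sun: 08:45–13:42 = 4 h 57 min − 20 min = 4 h 37 min → rounds to 4 h 40 min
Total credited: 14 h 30 min.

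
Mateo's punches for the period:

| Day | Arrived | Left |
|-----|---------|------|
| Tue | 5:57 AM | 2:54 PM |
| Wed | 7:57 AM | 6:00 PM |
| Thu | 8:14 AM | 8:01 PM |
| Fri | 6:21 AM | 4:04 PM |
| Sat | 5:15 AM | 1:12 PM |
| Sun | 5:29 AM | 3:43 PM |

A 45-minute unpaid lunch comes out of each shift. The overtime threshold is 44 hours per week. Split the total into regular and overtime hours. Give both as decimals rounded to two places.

Regular 44.00 hours, overtime 10.18 hours

Tue: 5:57 AM–2:54 PM = 8 h 57 min; less 45 min break → 8 h 12 min
Wed: 7:57 AM–6:00 PM = 10 h 3 min; less 45 min break → 9 h 18 min
Thu: 8:14 AM–8:01 PM = 11 h 47 min; less 45 min break → 11 h 2 min
Fri: 6:21 AM–4:04 PM = 9 h 43 min; less 45 min break → 8 h 58 min
Sat: 5:15 AM–1:12 PM = 7 h 57 min; less 45 min break → 7 h 12 min
Sun: 5:29 AM–3:43 PM = 10 h 14 min; less 45 min break → 9 h 29 min
Total worked: 54 h 11 min = 54.18 h.
Threshold 44 h → overtime 10 h 11 min, regular 44 h 0 min.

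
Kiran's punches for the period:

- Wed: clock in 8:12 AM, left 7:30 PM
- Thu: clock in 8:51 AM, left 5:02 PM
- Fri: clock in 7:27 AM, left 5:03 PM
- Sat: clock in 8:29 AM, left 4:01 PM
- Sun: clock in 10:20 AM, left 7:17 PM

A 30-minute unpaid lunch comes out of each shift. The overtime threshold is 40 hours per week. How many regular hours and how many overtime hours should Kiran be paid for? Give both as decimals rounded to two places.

Wed: 8:12 AM–7:30 PM = 11 h 18 min; less 30 min break → 10 h 48 min
Thu: 8:51 AM–5:02 PM = 8 h 11 min; less 30 min break → 7 h 41 min
Fri: 7:27 AM–5:03 PM = 9 h 36 min; less 30 min break → 9 h 6 min
Sat: 8:29 AM–4:01 PM = 7 h 32 min; less 30 min break → 7 h 2 min
Sun: 10:20 AM–7:17 PM = 8 h 57 min; less 30 min break → 8 h 27 min
Total worked: 43 h 4 min = 43.07 h.
Threshold 40 h → overtime 3 h 4 min, regular 40 h 0 min.

Regular 40.00 hours, overtime 3.07 hours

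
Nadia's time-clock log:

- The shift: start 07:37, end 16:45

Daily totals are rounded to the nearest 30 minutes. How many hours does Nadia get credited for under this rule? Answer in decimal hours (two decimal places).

The shift: 07:37–16:45 = 9 h 8 min → rounds to 9 h 0 min

9.00 hours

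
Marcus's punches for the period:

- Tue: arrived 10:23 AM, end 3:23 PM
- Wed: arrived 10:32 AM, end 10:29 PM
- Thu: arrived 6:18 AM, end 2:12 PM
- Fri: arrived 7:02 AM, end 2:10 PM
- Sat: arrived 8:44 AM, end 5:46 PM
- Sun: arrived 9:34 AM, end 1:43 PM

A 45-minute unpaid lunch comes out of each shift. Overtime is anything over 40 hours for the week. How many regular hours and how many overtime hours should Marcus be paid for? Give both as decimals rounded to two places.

Tue: 10:23 AM–3:23 PM = 5 h 0 min; less 45 min break → 4 h 15 min
Wed: 10:32 AM–10:29 PM = 11 h 57 min; less 45 min break → 11 h 12 min
Thu: 6:18 AM–2:12 PM = 7 h 54 min; less 45 min break → 7 h 9 min
Fri: 7:02 AM–2:10 PM = 7 h 8 min; less 45 min break → 6 h 23 min
Sat: 8:44 AM–5:46 PM = 9 h 2 min; less 45 min break → 8 h 17 min
Sun: 9:34 AM–1:43 PM = 4 h 9 min; less 45 min break → 3 h 24 min
Total worked: 40 h 40 min = 40.67 h.
Threshold 40 h → overtime 0 h 40 min, regular 40 h 0 min.

Regular 40.00 hours, overtime 0.67 hours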